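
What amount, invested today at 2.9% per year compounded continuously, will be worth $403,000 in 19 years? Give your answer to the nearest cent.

$232,278.38

P = A·e^(−rt) = 403,000·e^(−0.551).
e^(−0.551) ≈ 0.576373148949, so P ≈ 232,278.3790.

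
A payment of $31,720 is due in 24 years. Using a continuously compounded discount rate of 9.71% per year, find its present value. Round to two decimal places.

$3,084.99

P = A·e^(−rt) = 31,720·e^(−2.3304).
e^(−2.3304) ≈ 0.097256836573, so P ≈ 3,084.9869.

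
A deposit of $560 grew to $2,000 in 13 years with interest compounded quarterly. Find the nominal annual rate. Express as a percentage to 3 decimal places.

(1 + r/4)^52 = 2,000/560 = 3.57143.
1 + r/4 = 3.57143^(1/52) ≈ 1.024782, so r/4 ≈ 0.0247822.
r ≈ 4·0.0247822 = 9.91288%.

9.913%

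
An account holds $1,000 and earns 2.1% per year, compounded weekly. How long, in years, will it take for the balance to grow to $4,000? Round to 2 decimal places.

(1 + 0.000403846)^(52t) = 4,000/1,000 = 4.
52t·ln(1 + 0.000403846) = ln(4); 52t = 1.3863/0.000403765 ≈ 3433.4220.
t ≈ 66.0273 years.

66.03 years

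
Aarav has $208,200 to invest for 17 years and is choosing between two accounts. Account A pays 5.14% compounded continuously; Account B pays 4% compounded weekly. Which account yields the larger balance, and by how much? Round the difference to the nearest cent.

A: e^(0.0514·17) = e^0.8738 ≈ 2.39599837011, so 208,200 × 2.39599837011 ≈ 498,846.8607.
B: (1 + 0.04/52)^884 ≈ 1.97336181931, so 208,200 × 1.97336181931 ≈ 410,853.9308.
Difference ≈ 87,992.9299 in favor of A.

Account A, by $87,992.93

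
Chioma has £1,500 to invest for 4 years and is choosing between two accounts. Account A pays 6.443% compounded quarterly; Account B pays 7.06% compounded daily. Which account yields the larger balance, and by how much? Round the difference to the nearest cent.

A: (1 + 0.0161075)^16 ≈ 1.291321884, so 1,500 × 1.291321884 ≈ 1,936.9828.
B: (1 + 0.0706/365)^1460 ≈ 1.326272919, so 1,500 × 1.326272919 ≈ 1,989.4094.
Difference ≈ 52.4266 in favor of B.

Account B, by £52.43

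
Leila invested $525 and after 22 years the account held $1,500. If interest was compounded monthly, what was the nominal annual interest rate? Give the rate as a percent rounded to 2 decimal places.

4.78%

(1 + r/12)^264 = 1,500/525 = 2.85714.
1 + r/12 = 2.85714^(1/264) ≈ 1.003985, so r/12 ≈ 0.00398452.
r ≈ 12·0.00398452 = 4.78142%.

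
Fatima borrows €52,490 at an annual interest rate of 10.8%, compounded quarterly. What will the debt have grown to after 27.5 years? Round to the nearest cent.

€983,615.51

Periodic rate = 10.8%/4 = 0.027; periods = 4·27.5 = 110.
A = 52,490·(1 + 0.027)^110 ≈ 52,490·18.739102887 ≈ 983,615.5105.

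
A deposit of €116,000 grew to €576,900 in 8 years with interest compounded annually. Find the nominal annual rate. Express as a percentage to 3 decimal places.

(1 + r)^8 = 576,900/116,000 = 4.97328.
1 + r = 4.97328^(1/8) ≈ 1.222026, so r ≈ 0.222026.
r ≈ 22.20256%.

22.203%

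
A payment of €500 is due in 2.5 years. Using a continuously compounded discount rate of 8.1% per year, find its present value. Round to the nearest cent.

P = A·e^(−rt) = 500·e^(−0.2025).
e^(−0.2025) ≈ 0.816686483, so P ≈ 408.3432.

€408.34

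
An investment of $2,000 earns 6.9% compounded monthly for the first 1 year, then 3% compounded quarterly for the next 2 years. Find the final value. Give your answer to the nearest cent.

$2,274.42

After 1 years at 6.9%: 2,000 × 1.071224495 ≈ 2,142.4490.
Then 2 years at 3%: 2,142.4490 × 1.061598848 ≈ 2,274.4214.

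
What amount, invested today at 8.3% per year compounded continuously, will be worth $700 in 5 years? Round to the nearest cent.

P = A·e^(−rt) = 700·e^(−0.415).
e^(−0.415) ≈ 0.660340281, so P ≈ 462.2382.

$462.24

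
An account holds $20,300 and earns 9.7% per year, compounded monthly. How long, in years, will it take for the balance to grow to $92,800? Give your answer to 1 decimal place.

(1 + 0.00808333)^(12t) = 92,800/20,300 = 4.5714.
12t·ln(1 + 0.00808333) = ln(4.5714); 12t = 1.5198/0.00805084 ≈ 188.7786.
t ≈ 15.7315 years.

15.7 years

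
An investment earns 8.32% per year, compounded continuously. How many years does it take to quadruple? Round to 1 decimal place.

16.7 years

e^(0.0832t) = 4, so 0.0832t = ln 4 ≈ 1.3863.
t ≈ 1.3863/0.0832 ≈ 16.6622.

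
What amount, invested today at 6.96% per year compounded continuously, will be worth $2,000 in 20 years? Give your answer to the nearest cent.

P = A·e^(−rt) = 2,000·e^(−1.392).
e^(−1.392) ≈ 0.2485776518, so P ≈ 497.1553.

$497.16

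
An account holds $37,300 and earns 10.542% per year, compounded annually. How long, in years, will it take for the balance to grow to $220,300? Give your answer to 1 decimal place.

17.7 years

(1 + 0.10542)^t = 220,300/37,300 = 5.9062.
t·ln(1 + 0.10542) = ln(5.9062); t = 1.776/0.100225 ≈ 17.7200.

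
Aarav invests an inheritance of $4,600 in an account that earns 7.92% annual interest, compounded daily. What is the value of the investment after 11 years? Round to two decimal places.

$10,991.93

Growth factor = (1 + 0.0792/365)^4015 ≈ 2.3895510293.
A ≈ 4,600 × 2.3895510293 ≈ 10,991.9347.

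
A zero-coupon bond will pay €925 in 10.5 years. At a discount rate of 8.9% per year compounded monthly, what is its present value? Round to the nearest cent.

Periodic rate = 8.9%/12 = 0.00741667; 126 periods.
P = 925/(1 + 0.089/12)^126 ≈ 925/2.53717588 ≈ 364.5786.

€364.58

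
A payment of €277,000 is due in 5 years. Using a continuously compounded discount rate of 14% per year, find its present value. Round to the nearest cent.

P = A·e^(−rt) = 277,000·e^(−0.7).
e^(−0.7) ≈ 0.496585303791, so P ≈ 137,554.1292.

€137,554.13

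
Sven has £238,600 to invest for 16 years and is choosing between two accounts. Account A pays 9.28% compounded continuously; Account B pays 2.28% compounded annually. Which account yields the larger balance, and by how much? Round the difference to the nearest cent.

A: e^(0.0928·16) = e^1.4848 ≈ 4.414082507989, so 238,600 × 4.414082507989 ≈ 1,053,200.0864.
B: (1 + 0.0228)^16 ≈ 1.43433801754, so 238,600 × 1.43433801754 ≈ 342,233.0510.
Difference ≈ 710,967.0354 in favor of A.

Account A, by £710,967.04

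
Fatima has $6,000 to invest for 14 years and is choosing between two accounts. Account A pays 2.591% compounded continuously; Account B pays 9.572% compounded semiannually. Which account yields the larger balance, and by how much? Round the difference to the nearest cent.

A: e^(0.02591·14) = e^0.36274 ≈ 1.437262123, so 6,000 × 1.437262123 ≈ 8,623.5727.
B: (1 + 0.04786)^28 ≈ 3.7024682702, so 6,000 × 3.7024682702 ≈ 22,214.8096.
Difference ≈ 13,591.2369 in favor of B.

Account B, by $13,591.24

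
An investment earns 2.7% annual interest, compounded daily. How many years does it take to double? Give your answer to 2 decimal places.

(1 + 0.0000739726)^(365t) = 2.
365t = ln 2 / ln(1 + 0.0000739726) ≈ 0.69315/7.39699e-05 ≈ 9370.6696.
t ≈ 25.6731.

25.67 years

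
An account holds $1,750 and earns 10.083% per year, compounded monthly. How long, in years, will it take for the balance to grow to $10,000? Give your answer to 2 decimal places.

17.36 years

We need (1 + 0.0084025)^(12t) = 5.7143, so 12t = ln 5.7143 / ln 1.008403 ≈ 208.3049.
t ≈ 208.3049/12 = 17.3587 years.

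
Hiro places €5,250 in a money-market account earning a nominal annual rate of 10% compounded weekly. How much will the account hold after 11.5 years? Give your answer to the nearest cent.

€16,562.21

Periodic rate = 10%/52 = 0.00192308; periods = 52·11.5 = 598.
A = 5,250·(1 + 0.1/52)^598 ≈ 5,250·3.1547070731 ≈ 16,562.2121.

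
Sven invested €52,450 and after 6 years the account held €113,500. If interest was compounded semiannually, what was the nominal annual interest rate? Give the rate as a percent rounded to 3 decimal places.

The 12-period growth factor is 113,500/52,450 = 2.16397.
r/2 = 2.16397^(1/12) − 1 ≈ 0.0664427, so r ≈ 2·0.0664427 = 13.28854%.

13.289%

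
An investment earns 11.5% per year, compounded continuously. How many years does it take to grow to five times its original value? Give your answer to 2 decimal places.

14.00 years

e^(0.115t) = 5, so 0.115t = ln 5 ≈ 1.6094.
t ≈ 1.6094/0.115 ≈ 13.9951.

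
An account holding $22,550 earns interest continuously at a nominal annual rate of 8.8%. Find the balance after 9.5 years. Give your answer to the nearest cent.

$52,025.56

A = P·e^(rt) = 22,550·e^(0.088·9.5) = 22,550·e^0.836.
e^0.836 ≈ 2.3071200151, so A ≈ 52,025.5563.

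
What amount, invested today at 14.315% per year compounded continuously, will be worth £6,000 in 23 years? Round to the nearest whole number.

P = A·e^(−rt) = 6,000·e^(−3.29245).
e^(−3.29245) ≈ 0.03716268918, so P ≈ 222.9761.

£223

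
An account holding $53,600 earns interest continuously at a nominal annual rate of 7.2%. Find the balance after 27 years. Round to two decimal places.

$374,484.00

A = P·e^(rt) = 53,600·e^(0.072·27) = 53,600·e^1.944.
e^1.944 ≈ 6.98664171883, so A ≈ 374,483.9961.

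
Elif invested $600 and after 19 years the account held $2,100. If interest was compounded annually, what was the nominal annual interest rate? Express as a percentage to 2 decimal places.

(1 + r)^19 = 2,100/600 = 3.5.
1 + r = 3.5^(1/19) ≈ 1.068157, so r ≈ 0.0681572.
r ≈ 6.81572%.

6.82%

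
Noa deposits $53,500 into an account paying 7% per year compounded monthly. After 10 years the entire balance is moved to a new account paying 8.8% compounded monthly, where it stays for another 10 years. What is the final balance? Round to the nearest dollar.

$258,381

Phase 1: 53,500·(1 + 0.07/12)^120 ≈ 107,516.8837.
Phase 2: 107,516.8837·(1 + 0.088/12)^120 ≈ 258,381.4327.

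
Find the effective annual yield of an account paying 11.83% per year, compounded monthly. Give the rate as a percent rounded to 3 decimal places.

EAR = (1 + 11.83%/12)^12 − 1 = (1 + 0.00985833)^12 − 1.
(1 + 0.00985833)^12 ≈ 1.12493, so EAR ≈ 12.49299%.

12.493%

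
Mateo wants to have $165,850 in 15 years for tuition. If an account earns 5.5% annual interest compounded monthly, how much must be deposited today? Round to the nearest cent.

Periodic rate = 5.5%/12 = 0.00458333; 180 periods.
P = 165,850/(1 + 0.055/12)^180 ≈ 165,850/2.27758377248 ≈ 72,818.3973.

$72,818.40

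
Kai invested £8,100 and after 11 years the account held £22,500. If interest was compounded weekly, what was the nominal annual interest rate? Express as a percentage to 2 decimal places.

The 572-period growth factor is 22,500/8,100 = 2.77778.
r/52 = 2.77778^(1/572) − 1 ≈ 0.0017877, so r ≈ 52·0.0017877 = 9.29604%.

9.30%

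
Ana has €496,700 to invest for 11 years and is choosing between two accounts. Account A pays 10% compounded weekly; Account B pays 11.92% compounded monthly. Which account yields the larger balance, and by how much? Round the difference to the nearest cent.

A: (1 + 0.1/52)^572 ≈ 3.000994283992, so 496,700 × 3.000994283992 ≈ 1,490,593.8609.
B: (1 + 0.1192/12)^132 ≈ 3.686695446148, so 496,700 × 3.686695446148 ≈ 1,831,181.6281.
Difference ≈ 340,587.7672 in favor of B.

Account B, by €340,587.77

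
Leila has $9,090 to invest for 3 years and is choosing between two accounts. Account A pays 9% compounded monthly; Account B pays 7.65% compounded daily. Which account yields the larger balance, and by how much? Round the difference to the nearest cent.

Account A growth factor: (1 + 0.0075)^36 ≈ 1.3086453709; balance ≈ 11,895.5864.
Account B growth factor: (1 + 0.0765/365)^1095 ≈ 1.2579406172; balance ≈ 11,434.6802.
Account A is larger by 460.9062.

Account A, by $460.91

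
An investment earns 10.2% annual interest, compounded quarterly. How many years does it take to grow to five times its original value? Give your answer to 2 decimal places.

15.98 years

(1 + 0.0255)^(4t) = 5.
4t = ln 5 / ln(1 + 0.0255) ≈ 1.6094/0.0251803 ≈ 63.9166.
t ≈ 15.9791.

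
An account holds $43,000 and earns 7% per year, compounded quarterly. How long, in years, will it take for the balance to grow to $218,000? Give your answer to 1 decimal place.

23.4 years

We need (1 + 0.0175)^(4t) = 5.0698, so 4t = ln 5.0698 / ln 1.0175 ≈ 93.5690.
t ≈ 93.5690/4 = 23.3923 years.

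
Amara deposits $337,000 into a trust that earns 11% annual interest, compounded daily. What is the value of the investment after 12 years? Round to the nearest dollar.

Periodic rate = 11%/365 = 0.00030137; periods = 365·12 = 4380.
A = 337,000·(1 + 0.11/365)^4380 ≈ 337,000·3.742677018942 ≈ 1,261,282.1554.

$1,261,282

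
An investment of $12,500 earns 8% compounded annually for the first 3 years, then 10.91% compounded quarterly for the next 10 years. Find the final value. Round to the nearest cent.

Phase 1: 12,500·(1 + 0.08)^3 ≈ 15,746.4000.
Phase 2: 15,746.4000·(1 + 0.027275)^40 ≈ 46,200.8585.

$46,200.86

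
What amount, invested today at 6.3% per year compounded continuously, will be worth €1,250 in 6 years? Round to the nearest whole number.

€857

P = A·e^(−rt) = 1,250·e^(−0.378).
e^(−0.378) ≈ 0.6852305007, so P ≈ 856.5381.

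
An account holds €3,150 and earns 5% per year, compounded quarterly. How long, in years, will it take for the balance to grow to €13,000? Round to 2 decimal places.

(1 + 0.0125)^(4t) = 13,000/3,150 = 4.127.
4t·ln(1 + 0.0125) = ln(4.127); 4t = 1.4175/0.0124225 ≈ 114.1111.
t ≈ 28.5278 years.

28.53 years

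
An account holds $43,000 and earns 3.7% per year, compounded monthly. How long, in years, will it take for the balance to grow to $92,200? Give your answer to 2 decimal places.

(1 + 0.00308333)^(12t) = 92,200/43,000 = 2.1442.
12t·ln(1 + 0.00308333) = ln(2.1442); 12t = 0.76276/0.00307859 ≈ 247.7628.
t ≈ 20.6469 years.

20.65 years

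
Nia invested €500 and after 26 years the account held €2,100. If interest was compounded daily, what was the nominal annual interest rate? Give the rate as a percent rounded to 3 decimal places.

5.520%

The 9490-period growth factor is 2,100/500 = 4.2.
r/365 = 4.2^(1/9490) − 1 ≈ 0.000151232, so r ≈ 365·0.000151232 = 5.51997%.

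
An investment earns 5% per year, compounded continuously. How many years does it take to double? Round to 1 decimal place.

13.9 years

e^(0.05t) = 2, so 0.05t = ln 2 ≈ 0.69315.
t ≈ 0.69315/0.05 ≈ 13.8629.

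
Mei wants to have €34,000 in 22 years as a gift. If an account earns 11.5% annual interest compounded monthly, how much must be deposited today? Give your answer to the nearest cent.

€2,741.23

Growth factor = (1 + 0.115/12)^264 ≈ 12.403193538.
P = 34,000/12.403193538 ≈ 2,741.2295.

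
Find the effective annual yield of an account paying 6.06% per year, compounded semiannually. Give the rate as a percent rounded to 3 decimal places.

6.152%

One year is 2 periods at 0.0303 each: (1 + 0.0303)^2 ≈ 1.061518.
EAR = 1.061518 − 1 ≈ 6.15181%.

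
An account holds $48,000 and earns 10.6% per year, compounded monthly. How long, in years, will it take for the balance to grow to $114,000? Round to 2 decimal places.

8.20 years

(1 + 0.00883333)^(12t) = 114,000/48,000 = 2.375.
12t·ln(1 + 0.00883333) = ln(2.375); 12t = 0.865/0.00879455 ≈ 98.3561.
t ≈ 8.1963 years.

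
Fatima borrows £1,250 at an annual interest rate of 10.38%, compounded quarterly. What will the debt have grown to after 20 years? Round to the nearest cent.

£9,705.23

Periodic rate = 10.38%/4 = 0.02595; periods = 4·20 = 80.
A = 1,250·(1 + 0.02595)^80 ≈ 1,250·7.764181246 ≈ 9,705.2266.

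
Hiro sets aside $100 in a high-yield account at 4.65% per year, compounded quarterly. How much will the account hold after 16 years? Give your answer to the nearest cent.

$209.53

Periodic rate = 4.65%/4 = 0.011625; periods = 4·16 = 64.
A = 100·(1 + 0.011625)^64 ≈ 100·2.09532511 ≈ 209.5325.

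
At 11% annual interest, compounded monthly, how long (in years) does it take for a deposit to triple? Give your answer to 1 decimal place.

(1 + 0.00916667)^(12t) = 3.
12t = ln 3 / ln(1 + 0.00916667) ≈ 1.0986/0.00912491 ≈ 120.3971.
t ≈ 10.0331.

10.0 years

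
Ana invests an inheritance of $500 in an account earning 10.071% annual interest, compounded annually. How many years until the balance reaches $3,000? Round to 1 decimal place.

We need (1 + 0.10071)^t = 6, so t = ln 6 / ln 1.10071 ≈ 18.6728.

18.7 years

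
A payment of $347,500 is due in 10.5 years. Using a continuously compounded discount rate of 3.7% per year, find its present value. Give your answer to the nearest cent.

$235,630.44

P = A·e^(−rt) = 347,500·e^(−0.3885).
e^(−0.3885) ≈ 0.67807322188, so P ≈ 235,630.4446.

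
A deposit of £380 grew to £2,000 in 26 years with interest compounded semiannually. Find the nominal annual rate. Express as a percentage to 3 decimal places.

(1 + r/2)^52 = 2,000/380 = 5.26316.
1 + r/2 = 5.26316^(1/52) ≈ 1.032453, so r/2 ≈ 0.0324526.
r ≈ 2·0.0324526 = 6.49052%.

6.491%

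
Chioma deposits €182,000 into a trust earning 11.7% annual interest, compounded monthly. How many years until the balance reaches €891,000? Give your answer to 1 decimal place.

13.6 years

(1 + 0.00975)^(12t) = 891,000/182,000 = 4.8956.
12t·ln(1 + 0.00975) = ln(4.8956); 12t = 1.5883/0.00970278 ≈ 163.6993.
t ≈ 13.6416 years.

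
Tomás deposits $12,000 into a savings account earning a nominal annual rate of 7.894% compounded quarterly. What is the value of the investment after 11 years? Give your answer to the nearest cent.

$28,354.60

Periodic rate = 7.894%/4 = 0.019735; periods = 4·11 = 44.
A = 12,000·(1 + 0.019735)^44 ≈ 12,000·2.3628836135 ≈ 28,354.6034.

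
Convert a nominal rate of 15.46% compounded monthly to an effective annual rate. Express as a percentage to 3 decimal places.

16.604%

One year is 12 periods at 0.0128833 each: (1 + 0.0128833)^12 ≈ 1.166039.
EAR = 1.166039 − 1 ≈ 16.60391%.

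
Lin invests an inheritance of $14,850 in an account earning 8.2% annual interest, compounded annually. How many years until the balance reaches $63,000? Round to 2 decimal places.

We need (1 + 0.082)^t = 4.2424, so t = ln 4.2424 / ln 1.082 ≈ 18.3367.

18.34 years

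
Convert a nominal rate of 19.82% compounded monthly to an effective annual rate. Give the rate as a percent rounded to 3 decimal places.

21.723%

EAR = (1 + 19.82%/12)^12 − 1 = (1 + 0.0165167)^12 − 1.
(1 + 0.0165167)^12 ≈ 1.217234, so EAR ≈ 21.72339%.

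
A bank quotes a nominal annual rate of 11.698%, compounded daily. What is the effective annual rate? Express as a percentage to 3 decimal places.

One year is 365 periods at 0.000320493 each: (1 + 0.000320493)^365 ≈ 1.124076.
EAR = 1.124076 − 1 ≈ 12.40759%.

12.408%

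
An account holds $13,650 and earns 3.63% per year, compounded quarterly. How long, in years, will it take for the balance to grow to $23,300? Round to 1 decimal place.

14.8 years

We need (1 + 0.009075)^(4t) = 1.707, so 4t = ln 1.707 / ln 1.009075 ≈ 59.1886.
t ≈ 59.1886/4 = 14.7971 years.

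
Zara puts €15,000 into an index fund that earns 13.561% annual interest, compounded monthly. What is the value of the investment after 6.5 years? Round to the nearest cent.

Growth factor = (1 + 0.13561/12)^78 ≈ 2.4025281143.
A ≈ 15,000 × 2.4025281143 ≈ 36,037.9217.

€36,037.92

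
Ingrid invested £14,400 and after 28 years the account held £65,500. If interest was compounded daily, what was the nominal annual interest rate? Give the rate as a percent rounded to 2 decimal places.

The 10220-period growth factor is 65,500/14,400 = 4.54861.
r/365 = 4.54861^(1/10220) − 1 ≈ 0.000148232, so r ≈ 365·0.000148232 = 5.41048%.

5.41%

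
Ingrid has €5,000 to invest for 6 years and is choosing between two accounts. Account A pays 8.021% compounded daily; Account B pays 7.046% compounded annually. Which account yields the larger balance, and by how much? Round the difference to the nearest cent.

Account A, by €567.10

A: (1 + 0.08021/365)^2190 ≈ 1.61802639, so 5,000 × 1.61802639 ≈ 8,090.1319.
B: (1 + 0.07046)^6 ≈ 1.504605557, so 5,000 × 1.504605557 ≈ 7,523.0278.
Difference ≈ 567.1042 in favor of A.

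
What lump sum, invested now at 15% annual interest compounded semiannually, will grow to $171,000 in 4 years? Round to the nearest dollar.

Periodic rate = 15%/2 = 0.075; 8 periods.
P = 171,000/(1 + 0.075)^8 ≈ 171,000/1.78347782556 ≈ 95,880.0819.

$95,880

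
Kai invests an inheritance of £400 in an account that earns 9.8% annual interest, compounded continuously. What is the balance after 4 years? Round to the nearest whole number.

£592

A = P·e^(rt) = 400·e^(0.098·4) = 400·e^0.392.
e^0.392 ≈ 1.47993771, so A ≈ 591.9751.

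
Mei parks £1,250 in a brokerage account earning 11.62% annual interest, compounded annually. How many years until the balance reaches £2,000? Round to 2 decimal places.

4.28 years

We need (1 + 0.1162)^t = 1.6, so t = ln 1.6 / ln 1.1162 ≈ 4.2755.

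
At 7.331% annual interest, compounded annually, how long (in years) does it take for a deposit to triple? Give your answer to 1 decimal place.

(1 + 0.07331)^t = 3.
t = ln 3 / ln(1 + 0.07331) ≈ 1.0986/0.0707473 ≈ 15.5287.

15.5 years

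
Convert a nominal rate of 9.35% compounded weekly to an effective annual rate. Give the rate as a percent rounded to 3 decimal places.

9.792%

One year is 52 periods at 0.00179808 each: (1 + 0.00179808)^52 ≈ 1.097918.
EAR = 1.097918 − 1 ≈ 9.79184%.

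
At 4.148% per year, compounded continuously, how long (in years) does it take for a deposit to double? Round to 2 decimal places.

16.71 years

e^(0.04148t) = 2, so 0.04148t = ln 2 ≈ 0.69315.
t ≈ 0.69315/0.04148 ≈ 16.7104.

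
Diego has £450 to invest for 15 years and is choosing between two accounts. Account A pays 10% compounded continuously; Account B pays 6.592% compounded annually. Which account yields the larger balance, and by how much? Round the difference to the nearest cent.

Account A, by £844.34

A: e^(0.1·15) = e^1.5 ≈ 4.48168907, so 450 × 4.48168907 ≈ 2,016.7601.
B: (1 + 0.06592)^15 ≈ 2.605368543, so 450 × 2.605368543 ≈ 1,172.4158.
Difference ≈ 844.3442 in favor of A.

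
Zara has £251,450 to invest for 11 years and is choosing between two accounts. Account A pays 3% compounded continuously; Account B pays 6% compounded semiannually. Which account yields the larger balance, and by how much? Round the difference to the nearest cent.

Account B, by £132,045.27

Account A growth factor: e^(0.03·11) = e^0.33 ≈ 1.39096812846; balance ≈ 349,758.9359.
Account B growth factor: (1 + 0.03)^22 ≈ 1.91610340886; balance ≈ 481,804.2022.
Account B is larger by 132,045.2663.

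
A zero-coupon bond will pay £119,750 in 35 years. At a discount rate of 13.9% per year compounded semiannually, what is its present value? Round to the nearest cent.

Growth factor = (1 + 0.0695)^70 ≈ 110.320246492.
P = 119,750/110.320246492 ≈ 1,085.4762.

£1,085.48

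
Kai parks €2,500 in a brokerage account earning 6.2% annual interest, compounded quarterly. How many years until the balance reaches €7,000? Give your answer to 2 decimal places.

(1 + 0.0155)^(4t) = 7,000/2,500 = 2.8.
4t·ln(1 + 0.0155) = ln(2.8); 4t = 1.0296/0.0153811 ≈ 66.9405.
t ≈ 16.7351 years.

16.74 years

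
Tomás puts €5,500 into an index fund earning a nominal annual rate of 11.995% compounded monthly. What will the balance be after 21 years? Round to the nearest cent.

€67,436.87

Periodic rate = 11.995%/12 = 0.00999583; periods = 12·21 = 252.
A = 5,500·(1 + 0.11995/12)^252 ≈ 5,500·12.261248602 ≈ 67,436.8673.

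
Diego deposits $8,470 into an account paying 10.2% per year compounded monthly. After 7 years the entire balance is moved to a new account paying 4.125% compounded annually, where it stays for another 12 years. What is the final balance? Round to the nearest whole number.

After 7 years at 10.2%: 8,470 × 2.0359908134 ≈ 17,244.8422.
Then 12 years at 4.125%: 17,244.8422 × 1.6242772928 ≈ 28,010.4056.

$28,010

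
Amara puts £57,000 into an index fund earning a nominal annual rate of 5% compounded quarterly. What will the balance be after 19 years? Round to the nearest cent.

£146,520.12

Growth factor = (1 + 0.0125)^76 ≈ 2.57052850026.
A ≈ 57,000 × 2.57052850026 ≈ 146,520.1245.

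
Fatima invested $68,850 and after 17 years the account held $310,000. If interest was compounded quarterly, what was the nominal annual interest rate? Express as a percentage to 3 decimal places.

(1 + r/4)^68 = 310,000/68,850 = 4.50254.
1 + r/4 = 4.50254^(1/68) ≈ 1.022374, so r/4 ≈ 0.0223737.
r ≈ 4·0.0223737 = 8.94948%.

8.949%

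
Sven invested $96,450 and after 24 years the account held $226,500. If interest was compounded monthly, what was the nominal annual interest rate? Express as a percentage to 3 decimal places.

3.562%

The 288-period growth factor is 226,500/96,450 = 2.34837.
r/12 = 2.34837^(1/288) − 1 ≈ 0.0029687, so r ≈ 12·0.0029687 = 3.56245%.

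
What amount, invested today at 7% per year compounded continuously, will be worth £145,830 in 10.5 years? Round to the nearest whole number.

P = A·e^(−rt) = 145,830·e^(−0.735).
e^(−0.735) ≈ 0.479505458975, so P ≈ 69,926.2811.

£69,926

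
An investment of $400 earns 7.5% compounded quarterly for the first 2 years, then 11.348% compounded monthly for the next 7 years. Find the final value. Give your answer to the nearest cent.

$1,023.21

Phase 1: 400·(1 + 0.01875)^8 ≈ 464.0887.
Phase 2: 464.0887·(1 + 0.11348/12)^84 ≈ 1,023.2132.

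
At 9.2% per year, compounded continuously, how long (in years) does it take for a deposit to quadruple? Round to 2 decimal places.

15.07 years

e^(0.092t) = 4, so 0.092t = ln 4 ≈ 1.3863.
t ≈ 1.3863/0.092 ≈ 15.0684.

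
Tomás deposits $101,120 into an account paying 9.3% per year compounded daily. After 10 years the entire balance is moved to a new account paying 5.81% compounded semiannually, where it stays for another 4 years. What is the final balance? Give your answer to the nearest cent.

After 10 years at 9.3%: 101,120 × 2.53420895914 ≈ 256,259.2099.
Then 4 years at 5.81%: 256,259.2099 × 1.25745315812 ≈ 322,233.9528.

$322,233.95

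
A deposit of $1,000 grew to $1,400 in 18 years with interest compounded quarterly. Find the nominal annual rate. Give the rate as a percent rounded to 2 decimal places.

The 72-period growth factor is 1,400/1,000 = 1.4.
r/4 = 1.4^(1/72) − 1 ≈ 0.00468416, so r ≈ 4·0.00468416 = 1.87366%.

1.87%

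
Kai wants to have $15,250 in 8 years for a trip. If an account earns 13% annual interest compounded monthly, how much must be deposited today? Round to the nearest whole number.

$5,420

Periodic rate = 13%/12 = 0.0108333; 96 periods.
P = 15,250/(1 + 0.13/12)^96 ≈ 15,250/2.8134374404 ≈ 5,420.4155.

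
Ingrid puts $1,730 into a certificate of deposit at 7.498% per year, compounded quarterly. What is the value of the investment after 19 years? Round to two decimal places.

$7,096.16

Growth factor = (1 + 0.018745)^76 ≈ 4.10182623.
A ≈ 1,730 × 4.10182623 ≈ 7,096.1594.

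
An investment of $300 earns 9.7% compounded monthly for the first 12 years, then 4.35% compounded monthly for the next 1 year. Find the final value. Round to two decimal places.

$998.77

After 12 years at 9.7%: 300 × 3.18776709 ≈ 956.3301.
Then 1 years at 4.35%: 956.3301 × 1.04437785 ≈ 998.7700.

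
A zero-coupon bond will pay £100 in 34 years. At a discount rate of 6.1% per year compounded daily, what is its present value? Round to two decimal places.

£12.57

Growth factor = (1 + 0.061/365)^12410 ≈ 7.9552072.
P = 100/7.9552072 ≈ 12.5704.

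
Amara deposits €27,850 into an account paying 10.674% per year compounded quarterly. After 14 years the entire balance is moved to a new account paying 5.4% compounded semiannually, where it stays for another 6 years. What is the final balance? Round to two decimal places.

€167,553.95

After 14 years at 10.674%: 27,850 × 4.3700273027 ≈ 121,705.2604.
Then 6 years at 5.4%: 121,705.2604 × 1.37671905403 ≈ 167,553.9509.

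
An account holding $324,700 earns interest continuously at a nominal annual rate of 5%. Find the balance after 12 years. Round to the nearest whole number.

$591,642

A = P·e^(rt) = 324,700·e^(0.05·12) = 324,700·e^0.6.
e^0.6 ≈ 1.82211880039, so A ≈ 591,641.9745.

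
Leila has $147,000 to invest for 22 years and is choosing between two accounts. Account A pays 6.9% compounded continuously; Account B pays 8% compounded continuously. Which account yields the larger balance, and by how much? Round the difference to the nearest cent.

A: e^(0.069·22) = e^1.518 ≈ 4.56308988311, so 147,000 × 4.56308988311 ≈ 670,774.2128.
B: e^(0.08·22) = e^1.76 ≈ 5.8124373944, so 147,000 × 5.8124373944 ≈ 854,428.2970.
Difference ≈ 183,654.0842 in favor of B.

Account B, by $183,654.08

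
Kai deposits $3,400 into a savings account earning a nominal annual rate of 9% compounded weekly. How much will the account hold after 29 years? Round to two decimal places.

$46,132.58

Periodic rate = 9%/52 = 0.00173077; periods = 52·29 = 1508.
A = 3,400·(1 + 0.09/52)^1508 ≈ 3,400·13.56840528 ≈ 46,132.5780.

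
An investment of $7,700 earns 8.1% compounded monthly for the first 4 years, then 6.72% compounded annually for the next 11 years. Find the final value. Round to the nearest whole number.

After 4 years at 8.1%: 7,700 × 1.3811429707 ≈ 10,634.8009.
Then 11 years at 6.72%: 10,634.8009 × 2.0450502432 ≈ 21,748.7021.

$21,749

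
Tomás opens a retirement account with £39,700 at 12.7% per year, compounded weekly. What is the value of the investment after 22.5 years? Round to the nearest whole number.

£689,087

Growth factor = (1 + 0.127/52)^1170 ≈ 17.3573530588.
A ≈ 39,700 × 17.3573530588 ≈ 689,086.9164.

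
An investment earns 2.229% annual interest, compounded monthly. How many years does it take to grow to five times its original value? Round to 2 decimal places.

(1 + 0.0018575)^(12t) = 5.
12t = ln 5 / ln(1 + 0.0018575) ≈ 1.6094/0.00185578 ≈ 867.2583.
t ≈ 72.2715.

72.27 years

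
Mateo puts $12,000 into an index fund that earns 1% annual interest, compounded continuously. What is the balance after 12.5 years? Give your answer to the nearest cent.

A = P·e^(rt) = 12,000·e^(0.01·12.5) = 12,000·e^0.125.
e^0.125 ≈ 1.1331484531, so A ≈ 13,597.7814.

$13,597.78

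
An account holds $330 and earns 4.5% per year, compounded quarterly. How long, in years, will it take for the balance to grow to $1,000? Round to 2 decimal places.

We need (1 + 0.01125)^(4t) = 3.0303, so 4t = ln 3.0303 / ln 1.01125 ≈ 99.1011.
t ≈ 99.1011/4 = 24.7753 years.

24.78 years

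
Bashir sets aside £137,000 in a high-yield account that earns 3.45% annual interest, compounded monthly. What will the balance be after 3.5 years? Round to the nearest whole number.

Periodic rate = 3.45%/12 = 0.002875; periods = 12·3.5 = 42.
A = 137,000·(1 + 0.002875)^42 ≈ 137,000·1.12814732729 ≈ 154,556.1838.

£154,556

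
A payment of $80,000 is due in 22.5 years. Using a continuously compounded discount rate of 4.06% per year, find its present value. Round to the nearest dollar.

P = A·e^(−rt) = 80,000·e^(−0.9135).
e^(−0.9135) ≈ 0.40111785184, so P ≈ 32,089.4281.

$32,089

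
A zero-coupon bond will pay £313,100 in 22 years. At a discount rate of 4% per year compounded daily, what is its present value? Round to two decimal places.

£129,874.79

Periodic rate = 4%/365 = 0.000109589; 8030 periods.
P = 313,100/(1 + 0.04/365)^8030 ≈ 313,100/2.41078346611 ≈ 129,874.7915.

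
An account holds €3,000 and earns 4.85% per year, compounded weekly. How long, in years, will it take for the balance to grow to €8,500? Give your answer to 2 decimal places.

(1 + 0.000932692)^(52t) = 8,500/3,000 = 2.8333.
52t·ln(1 + 0.000932692) = ln(2.8333); 52t = 1.0415/0.000932258 ≈ 1117.1310.
t ≈ 21.4833 years.

21.48 years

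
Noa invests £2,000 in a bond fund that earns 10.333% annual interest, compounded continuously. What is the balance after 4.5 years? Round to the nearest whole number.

A = P·e^(rt) = 2,000·e^(0.10333·4.5) = 2,000·e^0.464985.
e^0.464985 ≈ 1.591990309, so A ≈ 3,183.9806.

£3,184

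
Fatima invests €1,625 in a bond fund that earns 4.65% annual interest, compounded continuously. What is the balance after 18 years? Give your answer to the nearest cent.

A = P·e^(rt) = 1,625·e^(0.0465·18) = 1,625·e^0.837.
e^0.837 ≈ 2.309428289, so A ≈ 3,752.8210.

€3,752.82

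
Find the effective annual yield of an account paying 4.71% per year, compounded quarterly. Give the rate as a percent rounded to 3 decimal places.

4.794%

EAR = (1 + 4.71%/4)^4 − 1 = (1 + 0.011775)^4 − 1.
(1 + 0.011775)^4 ≈ 1.047938, so EAR ≈ 4.79385%.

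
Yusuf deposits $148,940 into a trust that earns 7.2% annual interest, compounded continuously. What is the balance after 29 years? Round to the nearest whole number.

A = P·e^(rt) = 148,940·e^(0.072·29) = 148,940·e^2.088.
e^2.088 ≈ 8.068761493032, so A ≈ 1,201,761.3368.

$1,201,761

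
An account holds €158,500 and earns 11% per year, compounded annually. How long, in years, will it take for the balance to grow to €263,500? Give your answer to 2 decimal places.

We need (1 + 0.11)^t = 1.6625, so t = ln 1.6625 / ln 1.11 ≈ 4.8706.

4.87 years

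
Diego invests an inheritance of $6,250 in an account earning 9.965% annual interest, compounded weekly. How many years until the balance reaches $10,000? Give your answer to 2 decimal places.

We need (1 + 0.00191635)^(52t) = 1.6, so 52t = ln 1.6 / ln 1.001916 ≈ 245.4952.
t ≈ 245.4952/52 = 4.7211 years.

4.72 years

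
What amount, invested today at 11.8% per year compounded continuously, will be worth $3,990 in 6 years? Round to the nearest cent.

$1,965.59

P = A·e^(−rt) = 3,990·e^(−0.708).
e^(−0.708) ≈ 0.4926284698, so P ≈ 1,965.5876.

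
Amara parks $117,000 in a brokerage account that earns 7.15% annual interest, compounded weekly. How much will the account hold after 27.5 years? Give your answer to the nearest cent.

$834,700.83

Growth factor = (1 + 0.001375)^1430 ≈ 7.13419514652.
A ≈ 117,000 × 7.13419514652 ≈ 834,700.8321.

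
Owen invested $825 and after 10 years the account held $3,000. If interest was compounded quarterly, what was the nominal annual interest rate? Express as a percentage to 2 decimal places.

The 40-period growth factor is 3,000/825 = 3.63636.
r/4 = 3.63636^(1/40) − 1 ≈ 0.0328011, so r ≈ 4·0.0328011 = 13.12043%.

13.12%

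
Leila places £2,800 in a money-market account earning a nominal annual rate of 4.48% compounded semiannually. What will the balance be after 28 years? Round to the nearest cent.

Periodic rate = 4.48%/2 = 0.0224; periods = 2·28 = 56.
A = 2,800·(1 + 0.0224)^56 ≈ 2,800·3.457538985 ≈ 9,681.1092.

£9,681.11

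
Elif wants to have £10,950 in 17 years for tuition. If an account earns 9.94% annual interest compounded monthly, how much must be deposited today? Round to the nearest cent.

£2,035.01

Growth factor = (1 + 0.0994/12)^204 ≈ 5.3808148451.
P = 10,950/5.3808148451 ≈ 2,035.0078.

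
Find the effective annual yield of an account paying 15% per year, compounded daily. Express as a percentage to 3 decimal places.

16.180%

One year is 365 periods at 0.000410959 each: (1 + 0.000410959)^365 ≈ 1.161798.
EAR = 1.161798 − 1 ≈ 16.17984%.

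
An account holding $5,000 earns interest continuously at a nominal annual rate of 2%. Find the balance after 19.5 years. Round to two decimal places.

A = P·e^(rt) = 5,000·e^(0.02·19.5) = 5,000·e^0.39.
e^0.39 ≈ 1.476980794, so A ≈ 7,384.9040.

$7,384.90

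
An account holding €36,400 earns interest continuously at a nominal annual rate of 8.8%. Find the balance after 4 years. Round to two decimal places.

A = P·e^(rt) = 36,400·e^(0.088·4) = 36,400·e^0.352.
e^0.352 ≈ 1.4219085237, so A ≈ 51,757.4703.

€51,757.47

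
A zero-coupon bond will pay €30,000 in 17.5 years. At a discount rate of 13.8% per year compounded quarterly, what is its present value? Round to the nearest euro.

€2,792

Growth factor = (1 + 0.0345)^70 ≈ 10.743224473.
P = 30,000/10.743224473 ≈ 2,792.4577.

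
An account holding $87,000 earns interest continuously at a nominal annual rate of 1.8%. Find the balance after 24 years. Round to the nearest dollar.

$134,009

A = P·e^(rt) = 87,000·e^(0.018·24) = 87,000·e^0.432.
e^0.432 ≈ 1.54033511516, so A ≈ 134,009.1550.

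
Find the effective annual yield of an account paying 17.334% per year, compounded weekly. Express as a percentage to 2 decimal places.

One year is 52 periods at 0.00333346 each: (1 + 0.00333346)^52 ≈ 1.188928.
EAR = 1.188928 − 1 ≈ 18.89276%.

18.89%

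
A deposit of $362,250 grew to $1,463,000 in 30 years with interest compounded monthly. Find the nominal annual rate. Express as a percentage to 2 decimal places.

4.66%

(1 + r/12)^360 = 1,463,000/362,250 = 4.03865.
1 + r/12 = 4.03865^(1/360) ≈ 1.003885, so r/12 ≈ 0.00388505.
r ≈ 12·0.00388505 = 4.66207%.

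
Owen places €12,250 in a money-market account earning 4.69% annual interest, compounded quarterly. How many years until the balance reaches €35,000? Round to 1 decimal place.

22.5 years

(1 + 0.011725)^(4t) = 35,000/12,250 = 2.8571.
4t·ln(1 + 0.011725) = ln(2.8571); 4t = 1.0498/0.0116568 ≈ 90.0610.
t ≈ 22.5152 years.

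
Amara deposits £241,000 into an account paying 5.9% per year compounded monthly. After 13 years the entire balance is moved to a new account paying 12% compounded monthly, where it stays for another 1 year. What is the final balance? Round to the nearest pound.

£583,662

After 13 years at 5.9%: 241,000 × 2.14925359343 ≈ 517,970.1160.
Then 1 years at 12%: 517,970.1160 × 1.12682503013 ≈ 583,661.6916.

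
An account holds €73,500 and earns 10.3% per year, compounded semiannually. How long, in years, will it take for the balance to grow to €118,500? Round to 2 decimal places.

4.76 years

We need (1 + 0.0515)^(2t) = 1.6122, so 2t = ln 1.6122 / ln 1.0515 ≈ 9.5111.
t ≈ 9.5111/2 = 4.7556 years.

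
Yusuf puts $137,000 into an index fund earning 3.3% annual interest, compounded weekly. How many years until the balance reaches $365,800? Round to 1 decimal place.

(1 + 0.000634615)^(52t) = 365,800/137,000 = 2.6701.
52t·ln(1 + 0.000634615) = ln(2.6701); 52t = 0.98211/0.000634414 ≈ 1548.0517.
t ≈ 29.7702 years.

29.8 years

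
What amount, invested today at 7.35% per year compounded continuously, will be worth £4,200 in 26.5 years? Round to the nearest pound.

£599

P = A·e^(−rt) = 4,200·e^(−1.94775).
e^(−1.94775) ≈ 0.1425945486, so P ≈ 598.8971.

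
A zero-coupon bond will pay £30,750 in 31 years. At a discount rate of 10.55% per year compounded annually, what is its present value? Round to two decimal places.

£1,372.54

Annual rate = 10.55% = 0.1055; 31 periods.
P = 30,750/(1 + 0.1055)^31 ≈ 30,750/22.403772521 ≈ 1,372.5367.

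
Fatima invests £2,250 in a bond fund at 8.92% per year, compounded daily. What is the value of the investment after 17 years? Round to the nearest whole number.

Periodic rate = 8.92%/365 = 0.000244384; periods = 365·17 = 6205.
A = 2,250·(1 + 0.0892/365)^6205 ≈ 2,250·4.554950842 ≈ 10,248.6394.

£10,249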